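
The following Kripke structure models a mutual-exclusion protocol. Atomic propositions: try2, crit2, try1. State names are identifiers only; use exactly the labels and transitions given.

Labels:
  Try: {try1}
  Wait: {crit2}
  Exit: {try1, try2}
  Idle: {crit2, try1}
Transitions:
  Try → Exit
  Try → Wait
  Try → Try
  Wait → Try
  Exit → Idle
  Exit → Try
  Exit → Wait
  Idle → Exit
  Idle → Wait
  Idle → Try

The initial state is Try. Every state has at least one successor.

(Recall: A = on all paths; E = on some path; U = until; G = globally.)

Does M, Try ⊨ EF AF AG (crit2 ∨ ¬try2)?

States satisfying AF AG (crit2 ∨ ¬try2): ∅.
States satisfying EF AF AG (crit2 ∨ ¬try2): ∅.
No suitable path/successor from Try witnesses the formula.
Try ∉ Sat(EF AF AG (crit2 ∨ ¬try2)).

No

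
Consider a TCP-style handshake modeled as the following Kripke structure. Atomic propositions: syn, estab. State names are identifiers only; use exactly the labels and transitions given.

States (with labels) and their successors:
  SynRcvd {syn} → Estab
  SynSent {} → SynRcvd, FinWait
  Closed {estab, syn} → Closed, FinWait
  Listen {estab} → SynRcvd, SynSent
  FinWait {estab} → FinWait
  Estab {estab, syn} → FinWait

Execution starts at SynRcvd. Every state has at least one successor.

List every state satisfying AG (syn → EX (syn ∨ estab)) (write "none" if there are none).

States satisfying syn → EX (syn ∨ estab): {SynRcvd, SynSent, Closed, Listen, FinWait, Estab}.
States satisfying AG (syn → EX (syn ∨ estab)): {SynRcvd, SynSent, Closed, Listen, FinWait, Estab}.

{SynRcvd, SynSent, Closed, Listen, FinWait, Estab}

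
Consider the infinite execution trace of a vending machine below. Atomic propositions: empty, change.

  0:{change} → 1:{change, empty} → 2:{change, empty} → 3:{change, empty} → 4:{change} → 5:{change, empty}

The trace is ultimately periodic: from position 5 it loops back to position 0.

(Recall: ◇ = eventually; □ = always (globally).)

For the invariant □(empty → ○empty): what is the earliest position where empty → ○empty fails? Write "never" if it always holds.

3

Check empty → ○empty at each position in order: 0 ✓, 1 ✓, 2 ✓.
At position 3 the labels are {change, empty} and the next position 4 has {change}, so empty → ○empty is false there. This is the first violation.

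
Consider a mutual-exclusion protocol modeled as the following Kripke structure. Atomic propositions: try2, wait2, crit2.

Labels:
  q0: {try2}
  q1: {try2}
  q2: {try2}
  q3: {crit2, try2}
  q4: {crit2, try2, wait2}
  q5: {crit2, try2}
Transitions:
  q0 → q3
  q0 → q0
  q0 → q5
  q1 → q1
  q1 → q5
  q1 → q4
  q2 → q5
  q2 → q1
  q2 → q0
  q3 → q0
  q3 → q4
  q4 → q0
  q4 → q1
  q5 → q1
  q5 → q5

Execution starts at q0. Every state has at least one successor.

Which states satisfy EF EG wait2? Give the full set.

none

States satisfying EG wait2: ∅.
States satisfying EF EG wait2: ∅.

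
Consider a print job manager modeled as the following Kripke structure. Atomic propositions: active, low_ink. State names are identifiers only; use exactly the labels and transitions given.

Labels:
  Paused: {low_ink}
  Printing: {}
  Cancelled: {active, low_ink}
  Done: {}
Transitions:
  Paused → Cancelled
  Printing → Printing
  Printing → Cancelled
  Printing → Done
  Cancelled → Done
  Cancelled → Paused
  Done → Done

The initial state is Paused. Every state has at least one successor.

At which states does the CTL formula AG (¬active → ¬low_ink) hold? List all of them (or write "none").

States satisfying ¬active → ¬low_ink: {Printing, Cancelled, Done}.
States satisfying AG (¬active → ¬low_ink): {Done}.

{Done}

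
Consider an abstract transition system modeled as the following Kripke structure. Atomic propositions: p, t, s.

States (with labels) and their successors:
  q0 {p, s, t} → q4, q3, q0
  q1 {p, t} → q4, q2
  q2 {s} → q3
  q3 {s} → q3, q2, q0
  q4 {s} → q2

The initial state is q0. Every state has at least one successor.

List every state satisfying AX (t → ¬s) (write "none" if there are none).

{q1, q2, q4}

States satisfying t → ¬s: {q1, q2, q3, q4}.
States satisfying AX (t → ¬s): {q1, q2, q4}.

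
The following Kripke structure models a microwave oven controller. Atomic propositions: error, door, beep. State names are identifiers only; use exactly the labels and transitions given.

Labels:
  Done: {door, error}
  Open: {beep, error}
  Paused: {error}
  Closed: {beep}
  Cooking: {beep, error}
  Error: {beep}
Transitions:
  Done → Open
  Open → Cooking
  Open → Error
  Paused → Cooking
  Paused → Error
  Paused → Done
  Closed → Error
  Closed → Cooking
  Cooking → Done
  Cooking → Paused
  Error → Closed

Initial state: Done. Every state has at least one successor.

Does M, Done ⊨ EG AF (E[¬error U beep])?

Holds

States satisfying AF (E[¬error U beep]): {Done, Open, Paused, Closed, Cooking, Error}.
States satisfying EG AF (E[¬error U beep]): {Done, Open, Paused, Closed, Cooking, Error}.
Done ∈ Sat(EG AF (E[¬error U beep])).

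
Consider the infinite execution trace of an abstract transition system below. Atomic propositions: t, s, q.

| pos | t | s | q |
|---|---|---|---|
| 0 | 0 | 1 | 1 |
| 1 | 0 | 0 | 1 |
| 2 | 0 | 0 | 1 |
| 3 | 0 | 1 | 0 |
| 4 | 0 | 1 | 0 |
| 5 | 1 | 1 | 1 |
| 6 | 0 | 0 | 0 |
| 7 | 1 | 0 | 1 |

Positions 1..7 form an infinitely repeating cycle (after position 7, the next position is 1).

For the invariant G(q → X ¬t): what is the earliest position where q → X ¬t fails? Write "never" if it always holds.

never

q → X ¬t holds at every position 0..7, and those are all the positions the trace ever visits, so the invariant G(q → X ¬t) is never violated.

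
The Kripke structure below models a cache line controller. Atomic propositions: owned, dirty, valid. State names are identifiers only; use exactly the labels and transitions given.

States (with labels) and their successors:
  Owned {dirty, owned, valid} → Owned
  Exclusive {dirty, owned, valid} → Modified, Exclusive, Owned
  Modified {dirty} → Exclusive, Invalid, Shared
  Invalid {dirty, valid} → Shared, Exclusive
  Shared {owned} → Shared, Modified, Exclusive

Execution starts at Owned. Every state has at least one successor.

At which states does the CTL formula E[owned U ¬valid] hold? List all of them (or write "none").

States satisfying owned: {Owned, Exclusive, Shared}.
States satisfying ¬valid: {Modified, Shared}.
States satisfying E[owned U ¬valid]: {Exclusive, Modified, Shared}.

{Exclusive, Modified, Shared}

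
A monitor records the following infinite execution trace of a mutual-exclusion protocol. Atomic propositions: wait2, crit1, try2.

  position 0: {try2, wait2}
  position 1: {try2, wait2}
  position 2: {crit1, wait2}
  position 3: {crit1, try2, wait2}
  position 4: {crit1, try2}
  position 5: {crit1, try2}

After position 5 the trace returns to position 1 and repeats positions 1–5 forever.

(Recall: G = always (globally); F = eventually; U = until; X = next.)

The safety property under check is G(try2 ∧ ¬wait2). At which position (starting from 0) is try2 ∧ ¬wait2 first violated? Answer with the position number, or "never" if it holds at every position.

At position 0 the labels are {try2, wait2}, so try2 ∧ ¬wait2 is false there. This is the first violation.

0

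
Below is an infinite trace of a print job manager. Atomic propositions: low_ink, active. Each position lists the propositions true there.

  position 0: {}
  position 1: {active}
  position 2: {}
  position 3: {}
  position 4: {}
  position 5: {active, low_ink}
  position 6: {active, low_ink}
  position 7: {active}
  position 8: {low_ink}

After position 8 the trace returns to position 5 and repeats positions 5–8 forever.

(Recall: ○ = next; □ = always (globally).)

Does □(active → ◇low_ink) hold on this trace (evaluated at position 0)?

active → ◇low_ink holds at every position 0..8, and those are all positions ever visited, so □(active → ◇low_ink) holds.
Positions where active holds: 1, 5, 6, 7.
Check ◇low_ink at each: 1→ok, 5→ok, 6→ok, 7→ok.

Holds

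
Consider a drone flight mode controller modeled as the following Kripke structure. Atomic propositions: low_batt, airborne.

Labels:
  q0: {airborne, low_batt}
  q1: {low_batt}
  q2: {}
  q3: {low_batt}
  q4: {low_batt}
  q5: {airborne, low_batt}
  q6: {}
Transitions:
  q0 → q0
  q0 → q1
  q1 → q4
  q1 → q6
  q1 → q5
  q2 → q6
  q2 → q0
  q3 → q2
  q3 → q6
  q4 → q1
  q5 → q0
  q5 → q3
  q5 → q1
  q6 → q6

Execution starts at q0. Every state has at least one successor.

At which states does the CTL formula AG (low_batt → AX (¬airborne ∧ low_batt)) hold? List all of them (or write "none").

States satisfying low_batt → AX (¬airborne ∧ low_batt): {q2, q4, q6}.
States satisfying AG (low_batt → AX (¬airborne ∧ low_batt)): {q6}.

{q6}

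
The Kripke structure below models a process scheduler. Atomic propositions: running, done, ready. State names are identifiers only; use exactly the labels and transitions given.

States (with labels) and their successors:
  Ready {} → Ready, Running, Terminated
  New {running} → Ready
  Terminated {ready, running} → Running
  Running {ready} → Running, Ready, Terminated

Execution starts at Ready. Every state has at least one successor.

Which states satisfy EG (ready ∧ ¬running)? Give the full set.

States satisfying ready ∧ ¬running: {Running}.
States satisfying EG (ready ∧ ¬running): {Running}.

{Running}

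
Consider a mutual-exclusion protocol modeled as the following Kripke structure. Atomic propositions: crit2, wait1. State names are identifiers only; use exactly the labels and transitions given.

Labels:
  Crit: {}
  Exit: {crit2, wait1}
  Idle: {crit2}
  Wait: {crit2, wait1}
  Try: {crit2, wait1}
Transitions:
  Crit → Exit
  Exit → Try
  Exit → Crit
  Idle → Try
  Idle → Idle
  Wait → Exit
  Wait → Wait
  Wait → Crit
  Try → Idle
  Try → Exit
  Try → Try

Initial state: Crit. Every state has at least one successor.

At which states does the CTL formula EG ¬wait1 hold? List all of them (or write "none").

States satisfying ¬wait1: {Crit, Idle}.
States satisfying EG ¬wait1: {Idle}.

{Idle}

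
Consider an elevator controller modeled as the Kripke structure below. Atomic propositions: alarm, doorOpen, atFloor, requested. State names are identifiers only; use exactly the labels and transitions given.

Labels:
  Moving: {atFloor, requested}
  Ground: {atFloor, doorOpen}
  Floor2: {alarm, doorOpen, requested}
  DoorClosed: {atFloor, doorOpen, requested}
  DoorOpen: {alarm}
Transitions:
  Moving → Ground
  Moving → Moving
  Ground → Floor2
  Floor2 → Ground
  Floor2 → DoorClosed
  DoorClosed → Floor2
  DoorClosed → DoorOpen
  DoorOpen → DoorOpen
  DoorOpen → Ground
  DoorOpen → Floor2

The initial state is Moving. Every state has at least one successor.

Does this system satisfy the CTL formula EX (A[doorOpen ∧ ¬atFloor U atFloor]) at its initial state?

Yes

States satisfying A[doorOpen ∧ ¬atFloor U atFloor]: {Moving, Ground, Floor2, DoorClosed}.
States satisfying EX (A[doorOpen ∧ ¬atFloor U atFloor]): {Moving, Ground, Floor2, DoorClosed, DoorOpen}.
Moving ∈ Sat(EX (A[doorOpen ∧ ¬atFloor U atFloor])).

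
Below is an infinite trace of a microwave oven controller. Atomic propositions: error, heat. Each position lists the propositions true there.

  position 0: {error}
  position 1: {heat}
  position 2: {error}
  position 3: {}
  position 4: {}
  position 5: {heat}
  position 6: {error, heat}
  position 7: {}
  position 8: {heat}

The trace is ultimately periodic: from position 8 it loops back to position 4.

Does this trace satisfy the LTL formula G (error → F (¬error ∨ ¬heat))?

error → F (¬error ∨ ¬heat) holds at every position 0..8, and those are all positions ever visited, so G (error → F (¬error ∨ ¬heat)) holds.
Positions where error holds: 0, 2, 6.
Check F (¬error ∨ ¬heat) at each: 0→ok, 2→ok, 6→ok.

Holds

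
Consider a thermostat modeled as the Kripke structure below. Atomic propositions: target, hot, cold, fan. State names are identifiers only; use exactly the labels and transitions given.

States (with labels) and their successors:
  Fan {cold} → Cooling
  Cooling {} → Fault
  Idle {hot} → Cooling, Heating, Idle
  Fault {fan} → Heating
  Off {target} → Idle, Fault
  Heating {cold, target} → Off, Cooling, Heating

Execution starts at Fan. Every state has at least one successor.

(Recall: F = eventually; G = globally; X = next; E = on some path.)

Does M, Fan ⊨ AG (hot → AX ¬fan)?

States satisfying hot → AX ¬fan: {Fan, Cooling, Idle, Fault, Off, Heating}.
States satisfying AG (hot → AX ¬fan): {Fan, Cooling, Idle, Fault, Off, Heating}.
Every state reachable from Fan satisfies hot → AX ¬fan.
Fan ∈ Sat(AG (hot → AX ¬fan)).

Holds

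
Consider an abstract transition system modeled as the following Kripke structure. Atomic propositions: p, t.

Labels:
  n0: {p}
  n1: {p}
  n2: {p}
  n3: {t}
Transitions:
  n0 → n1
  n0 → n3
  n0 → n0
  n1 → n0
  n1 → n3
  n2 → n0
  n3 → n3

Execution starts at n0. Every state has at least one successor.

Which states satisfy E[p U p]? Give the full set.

{n0, n1, n2}

States satisfying p: {n0, n1, n2}.
States satisfying E[p U p]: {n0, n1, n2}.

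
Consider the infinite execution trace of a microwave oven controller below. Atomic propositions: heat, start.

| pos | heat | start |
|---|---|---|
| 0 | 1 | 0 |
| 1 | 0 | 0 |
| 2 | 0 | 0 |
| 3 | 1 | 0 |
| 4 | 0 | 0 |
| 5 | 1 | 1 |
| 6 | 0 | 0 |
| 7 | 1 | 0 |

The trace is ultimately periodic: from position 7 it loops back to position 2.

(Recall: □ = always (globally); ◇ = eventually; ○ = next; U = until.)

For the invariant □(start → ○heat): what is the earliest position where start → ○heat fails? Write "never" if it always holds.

Check start → ○heat at each position in order: 0 ✓, 1 ✓, 2 ✓, 3 ✓, 4 ✓.
At position 5 the labels are {heat, start} and the next position 6 has {}, so start → ○heat is false there. This is the first violation.

5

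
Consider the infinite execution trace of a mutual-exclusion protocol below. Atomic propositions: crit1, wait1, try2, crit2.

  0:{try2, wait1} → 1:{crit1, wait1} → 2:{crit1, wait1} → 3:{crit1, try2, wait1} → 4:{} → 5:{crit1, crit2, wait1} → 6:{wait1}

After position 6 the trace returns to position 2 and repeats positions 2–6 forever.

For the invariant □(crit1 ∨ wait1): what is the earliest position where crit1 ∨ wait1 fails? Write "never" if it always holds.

Check crit1 ∨ wait1 at each position in order: 0 ✓, 1 ✓, 2 ✓, 3 ✓.
At position 4 the labels are {}, so crit1 ∨ wait1 is false there. This is the first violation.

4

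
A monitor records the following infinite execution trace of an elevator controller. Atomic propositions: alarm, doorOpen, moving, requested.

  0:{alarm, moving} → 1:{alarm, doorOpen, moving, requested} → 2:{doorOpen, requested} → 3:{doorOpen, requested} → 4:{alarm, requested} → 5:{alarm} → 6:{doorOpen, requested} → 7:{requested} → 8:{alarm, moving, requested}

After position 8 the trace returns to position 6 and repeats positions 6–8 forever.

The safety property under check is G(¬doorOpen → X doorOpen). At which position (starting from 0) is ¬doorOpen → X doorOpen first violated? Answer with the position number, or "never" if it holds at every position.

4

Check ¬doorOpen → X doorOpen at each position in order: 0 ✓, 1 ✓, 2 ✓, 3 ✓.
At position 4 the labels are {alarm, requested} and the next position 5 has {alarm}, so ¬doorOpen → X doorOpen is false there. This is the first violation.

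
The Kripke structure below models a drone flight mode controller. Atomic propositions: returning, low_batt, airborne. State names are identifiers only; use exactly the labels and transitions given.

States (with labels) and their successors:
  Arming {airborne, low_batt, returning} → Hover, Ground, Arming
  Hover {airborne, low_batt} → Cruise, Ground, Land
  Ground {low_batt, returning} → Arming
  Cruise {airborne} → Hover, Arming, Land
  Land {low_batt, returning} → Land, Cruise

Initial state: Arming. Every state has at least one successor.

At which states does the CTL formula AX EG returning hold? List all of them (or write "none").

{Ground}

States satisfying EG returning: {Arming, Ground, Land}.
States satisfying AX EG returning: {Ground}.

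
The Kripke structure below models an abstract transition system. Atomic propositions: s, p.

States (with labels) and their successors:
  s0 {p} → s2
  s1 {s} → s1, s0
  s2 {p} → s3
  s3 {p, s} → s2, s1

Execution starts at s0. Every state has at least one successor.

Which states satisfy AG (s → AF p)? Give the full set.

States satisfying s → AF p: {s0, s2, s3}.
States satisfying AG (s → AF p): ∅.

none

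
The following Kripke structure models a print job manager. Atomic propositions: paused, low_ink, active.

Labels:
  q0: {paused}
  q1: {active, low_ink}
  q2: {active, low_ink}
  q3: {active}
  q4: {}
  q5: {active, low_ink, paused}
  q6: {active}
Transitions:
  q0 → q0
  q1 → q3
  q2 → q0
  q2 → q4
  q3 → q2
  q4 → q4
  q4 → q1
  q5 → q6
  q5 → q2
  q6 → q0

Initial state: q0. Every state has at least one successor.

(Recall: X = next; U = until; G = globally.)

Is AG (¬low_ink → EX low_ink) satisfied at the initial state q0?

No

States satisfying ¬low_ink → EX low_ink: {q1, q2, q3, q4, q5}.
States satisfying AG (¬low_ink → EX low_ink): ∅.
q0 is reachable from q0 and violates ¬low_ink → EX low_ink, so AG fails at q0.
q0 ∉ Sat(AG (¬low_ink → EX low_ink)).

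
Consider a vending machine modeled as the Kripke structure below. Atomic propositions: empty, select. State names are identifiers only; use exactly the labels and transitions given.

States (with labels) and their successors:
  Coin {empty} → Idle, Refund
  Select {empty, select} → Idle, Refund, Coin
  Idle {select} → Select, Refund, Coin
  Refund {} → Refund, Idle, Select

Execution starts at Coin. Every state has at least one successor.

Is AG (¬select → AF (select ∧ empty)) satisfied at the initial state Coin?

States satisfying ¬select → AF (select ∧ empty): {Select, Idle}.
States satisfying AG (¬select → AF (select ∧ empty)): ∅.
Coin is reachable from Coin and violates ¬select → AF (select ∧ empty), so AG fails at Coin.
Coin ∉ Sat(AG (¬select → AF (select ∧ empty))).

Violated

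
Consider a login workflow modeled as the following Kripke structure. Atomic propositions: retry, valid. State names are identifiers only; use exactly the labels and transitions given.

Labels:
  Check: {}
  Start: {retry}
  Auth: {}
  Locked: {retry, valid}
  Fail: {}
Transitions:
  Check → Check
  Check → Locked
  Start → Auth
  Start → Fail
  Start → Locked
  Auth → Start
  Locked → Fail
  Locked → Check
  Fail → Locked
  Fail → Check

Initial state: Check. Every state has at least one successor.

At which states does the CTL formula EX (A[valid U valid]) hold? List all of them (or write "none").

States satisfying A[valid U valid]: {Locked}.
States satisfying EX (A[valid U valid]): {Check, Start, Fail}.

{Check, Start, Fail}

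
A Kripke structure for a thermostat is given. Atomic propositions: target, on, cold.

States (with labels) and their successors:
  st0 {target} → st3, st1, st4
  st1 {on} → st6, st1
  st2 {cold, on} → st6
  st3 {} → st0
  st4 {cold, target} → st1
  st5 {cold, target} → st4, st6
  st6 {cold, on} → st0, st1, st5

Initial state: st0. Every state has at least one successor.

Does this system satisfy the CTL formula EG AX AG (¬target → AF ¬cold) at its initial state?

Does not hold

States satisfying AX AG (¬target → AF ¬cold): ∅.
States satisfying EG AX AG (¬target → AF ¬cold): ∅.
No suitable path/successor from st0 witnesses the formula.
st0 ∉ Sat(EG AX AG (¬target → AF ¬cold)).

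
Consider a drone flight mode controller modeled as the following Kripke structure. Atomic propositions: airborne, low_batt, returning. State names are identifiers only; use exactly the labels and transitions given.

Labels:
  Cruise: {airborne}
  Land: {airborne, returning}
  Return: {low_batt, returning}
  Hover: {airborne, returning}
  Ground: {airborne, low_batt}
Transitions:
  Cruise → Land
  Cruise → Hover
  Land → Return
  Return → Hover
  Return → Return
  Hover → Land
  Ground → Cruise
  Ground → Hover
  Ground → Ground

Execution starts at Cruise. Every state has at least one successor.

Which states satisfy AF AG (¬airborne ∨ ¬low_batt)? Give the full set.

States satisfying AG (¬airborne ∨ ¬low_batt): {Cruise, Land, Return, Hover}.
States satisfying AF AG (¬airborne ∨ ¬low_batt): {Cruise, Land, Return, Hover}.

{Cruise, Land, Return, Hover}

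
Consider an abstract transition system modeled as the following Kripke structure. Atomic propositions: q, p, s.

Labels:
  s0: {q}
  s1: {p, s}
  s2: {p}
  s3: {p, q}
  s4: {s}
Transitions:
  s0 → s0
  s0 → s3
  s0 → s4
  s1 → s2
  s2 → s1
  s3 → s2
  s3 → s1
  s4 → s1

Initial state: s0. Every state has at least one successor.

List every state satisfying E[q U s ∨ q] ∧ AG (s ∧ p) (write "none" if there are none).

none

States satisfying q: {s0, s3}.
States satisfying s ∨ q: {s0, s1, s3, s4}.
States satisfying E[q U s ∨ q]: {s0, s1, s3, s4}.
States satisfying s ∧ p: {s1}.
States satisfying AG (s ∧ p): ∅.
States satisfying E[q U s ∨ q] ∧ AG (s ∧ p): ∅.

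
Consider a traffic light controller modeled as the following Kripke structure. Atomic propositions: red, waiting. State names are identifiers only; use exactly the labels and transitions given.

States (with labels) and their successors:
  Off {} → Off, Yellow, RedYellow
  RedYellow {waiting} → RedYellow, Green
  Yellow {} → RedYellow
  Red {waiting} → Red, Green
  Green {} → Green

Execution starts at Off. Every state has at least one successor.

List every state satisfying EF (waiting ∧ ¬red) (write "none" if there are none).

{Off, RedYellow, Yellow, Red}

States satisfying waiting ∧ ¬red: {RedYellow, Red}.
States satisfying EF (waiting ∧ ¬red): {Off, RedYellow, Yellow, Red}.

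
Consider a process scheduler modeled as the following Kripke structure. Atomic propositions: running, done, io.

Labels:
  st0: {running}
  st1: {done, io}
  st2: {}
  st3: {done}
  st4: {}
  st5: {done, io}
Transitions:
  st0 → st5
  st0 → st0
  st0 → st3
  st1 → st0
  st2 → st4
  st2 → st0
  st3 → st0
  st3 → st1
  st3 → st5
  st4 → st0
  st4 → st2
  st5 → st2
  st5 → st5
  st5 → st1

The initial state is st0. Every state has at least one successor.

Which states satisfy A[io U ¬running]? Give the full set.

{st1, st2, st3, st4, st5}

States satisfying io: {st1, st5}.
States satisfying ¬running: {st1, st2, st3, st4, st5}.
States satisfying A[io U ¬running]: {st1, st2, st3, st4, st5}.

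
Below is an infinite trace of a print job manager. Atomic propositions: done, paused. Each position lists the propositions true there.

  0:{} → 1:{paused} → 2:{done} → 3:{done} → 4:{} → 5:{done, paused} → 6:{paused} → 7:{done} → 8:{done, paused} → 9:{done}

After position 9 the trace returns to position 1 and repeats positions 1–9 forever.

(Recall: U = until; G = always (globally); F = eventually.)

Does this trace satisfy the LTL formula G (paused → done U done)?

paused → done U done must hold at every position from 0 onward. It fails at position 1, so G (paused → done U done) is false.
Positions where paused holds: 1, 5, 6, 8.
Check done U done at each: 1→fails, 5→ok, 6→fails, 8→ok.

No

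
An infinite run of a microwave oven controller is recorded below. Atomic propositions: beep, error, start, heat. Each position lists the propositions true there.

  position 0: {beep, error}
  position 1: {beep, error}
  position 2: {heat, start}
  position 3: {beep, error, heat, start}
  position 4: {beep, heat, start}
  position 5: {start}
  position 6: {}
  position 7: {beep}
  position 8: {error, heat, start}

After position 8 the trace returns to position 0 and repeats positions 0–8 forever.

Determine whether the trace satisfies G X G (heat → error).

X G (heat → error) must hold at every position from 0 onward. It fails at position 0, so G X G (heat → error) is false.

Violated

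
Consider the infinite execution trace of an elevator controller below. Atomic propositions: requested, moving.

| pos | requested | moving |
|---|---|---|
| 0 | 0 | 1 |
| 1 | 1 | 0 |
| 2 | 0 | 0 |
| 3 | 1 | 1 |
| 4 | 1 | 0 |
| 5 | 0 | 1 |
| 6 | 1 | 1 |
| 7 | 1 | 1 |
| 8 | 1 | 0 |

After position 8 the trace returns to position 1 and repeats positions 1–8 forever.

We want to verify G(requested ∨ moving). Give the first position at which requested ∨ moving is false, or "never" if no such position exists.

2

Check requested ∨ moving at each position in order: 0 ✓, 1 ✓.
At position 2 the labels are {}, so requested ∨ moving is false there. This is the first violation.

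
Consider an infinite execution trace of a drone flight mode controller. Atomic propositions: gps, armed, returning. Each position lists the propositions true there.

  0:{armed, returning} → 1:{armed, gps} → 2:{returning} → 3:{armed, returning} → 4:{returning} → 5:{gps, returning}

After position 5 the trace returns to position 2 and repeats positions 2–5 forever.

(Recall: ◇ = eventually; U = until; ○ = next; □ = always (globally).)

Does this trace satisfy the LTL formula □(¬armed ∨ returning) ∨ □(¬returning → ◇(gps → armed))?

Holds

¬armed ∨ returning must hold at every position from 0 onward. It fails at position 1, so □(¬armed ∨ returning) is false.
¬returning → ◇(gps → armed) holds at every position 0..5, and those are all positions ever visited, so □(¬returning → ◇(gps → armed)) holds.
Positions where ¬returning holds: 1.
Check ◇(gps → armed) at each: 1→ok.
At position 0: □(¬armed ∨ returning) is false; □(¬returning → ◇(gps → armed)) is true; so □(¬armed ∨ returning) ∨ □(¬returning → ◇(gps → armed)) is true.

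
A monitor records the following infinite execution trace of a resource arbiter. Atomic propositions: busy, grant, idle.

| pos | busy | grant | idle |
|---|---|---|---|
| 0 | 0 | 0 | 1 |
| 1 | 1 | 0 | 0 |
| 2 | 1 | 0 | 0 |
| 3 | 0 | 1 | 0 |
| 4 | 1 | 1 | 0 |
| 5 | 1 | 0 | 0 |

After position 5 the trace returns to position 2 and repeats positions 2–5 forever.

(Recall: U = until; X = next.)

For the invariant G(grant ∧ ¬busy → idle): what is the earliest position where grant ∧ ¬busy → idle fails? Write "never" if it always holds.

3

Check grant ∧ ¬busy → idle at each position in order: 0 ✓, 1 ✓, 2 ✓.
At position 3 the labels are {grant}, so grant ∧ ¬busy → idle is false there. This is the first violation.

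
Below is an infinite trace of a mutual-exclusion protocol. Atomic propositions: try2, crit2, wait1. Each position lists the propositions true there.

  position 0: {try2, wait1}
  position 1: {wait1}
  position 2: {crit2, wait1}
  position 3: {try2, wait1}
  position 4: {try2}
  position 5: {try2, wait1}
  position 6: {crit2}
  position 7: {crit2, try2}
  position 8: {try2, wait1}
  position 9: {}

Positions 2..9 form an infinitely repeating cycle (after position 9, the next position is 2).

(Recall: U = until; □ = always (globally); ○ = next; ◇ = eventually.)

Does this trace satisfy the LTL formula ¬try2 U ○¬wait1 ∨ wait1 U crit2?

Yes

Walking from position 0: at position 0, ○¬wait1 has not yet held and ¬try2 fails, so ¬try2 U ○¬wait1 is false.
Walking from position 0: crit2 first holds at position 2, and wait1 holds at every earlier position along the way, so wait1 U crit2 holds.
At position 0: ¬try2 U ○¬wait1 is false; wait1 U crit2 is true; so ¬try2 U ○¬wait1 ∨ wait1 U crit2 is true.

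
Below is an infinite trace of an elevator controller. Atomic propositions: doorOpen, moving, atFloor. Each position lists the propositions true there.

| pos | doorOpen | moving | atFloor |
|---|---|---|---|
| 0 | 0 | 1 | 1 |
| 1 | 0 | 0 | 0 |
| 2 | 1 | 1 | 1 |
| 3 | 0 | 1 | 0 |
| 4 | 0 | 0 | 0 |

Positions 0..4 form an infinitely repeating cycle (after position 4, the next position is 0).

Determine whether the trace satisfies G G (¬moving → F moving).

G (¬moving → F moving) holds at every position 0..4, and those are all positions ever visited, so G G (¬moving → F moving) holds.

Satisfied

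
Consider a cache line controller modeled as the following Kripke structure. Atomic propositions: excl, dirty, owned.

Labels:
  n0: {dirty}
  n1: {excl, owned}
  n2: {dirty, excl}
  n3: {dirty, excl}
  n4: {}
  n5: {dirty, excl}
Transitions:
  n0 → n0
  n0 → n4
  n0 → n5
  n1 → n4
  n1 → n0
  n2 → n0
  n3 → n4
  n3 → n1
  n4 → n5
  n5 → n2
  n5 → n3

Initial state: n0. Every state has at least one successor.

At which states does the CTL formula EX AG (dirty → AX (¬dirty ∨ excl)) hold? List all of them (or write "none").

States satisfying AG (dirty → AX (¬dirty ∨ excl)): ∅.
States satisfying EX AG (dirty → AX (¬dirty ∨ excl)): ∅.

none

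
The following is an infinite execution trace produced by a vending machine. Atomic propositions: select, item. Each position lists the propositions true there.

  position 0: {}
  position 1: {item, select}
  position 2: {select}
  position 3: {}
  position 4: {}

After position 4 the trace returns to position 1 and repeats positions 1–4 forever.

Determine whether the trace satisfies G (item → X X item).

item → X X item must hold at every position from 0 onward. It fails at position 1, so G (item → X X item) is false.
Positions where item holds: 1.
Check X X item at each: 1→fails.

Violated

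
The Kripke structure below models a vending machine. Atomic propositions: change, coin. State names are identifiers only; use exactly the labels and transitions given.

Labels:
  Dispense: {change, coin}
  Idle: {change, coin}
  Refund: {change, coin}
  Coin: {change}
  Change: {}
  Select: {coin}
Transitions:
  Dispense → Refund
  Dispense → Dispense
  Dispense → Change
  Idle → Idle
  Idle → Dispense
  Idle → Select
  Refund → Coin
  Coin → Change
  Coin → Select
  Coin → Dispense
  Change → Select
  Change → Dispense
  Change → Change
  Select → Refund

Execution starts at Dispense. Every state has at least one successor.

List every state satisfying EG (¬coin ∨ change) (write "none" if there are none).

{Dispense, Idle, Refund, Coin, Change}

States satisfying ¬coin ∨ change: {Dispense, Idle, Refund, Coin, Change}.
States satisfying EG (¬coin ∨ change): {Dispense, Idle, Refund, Coin, Change}.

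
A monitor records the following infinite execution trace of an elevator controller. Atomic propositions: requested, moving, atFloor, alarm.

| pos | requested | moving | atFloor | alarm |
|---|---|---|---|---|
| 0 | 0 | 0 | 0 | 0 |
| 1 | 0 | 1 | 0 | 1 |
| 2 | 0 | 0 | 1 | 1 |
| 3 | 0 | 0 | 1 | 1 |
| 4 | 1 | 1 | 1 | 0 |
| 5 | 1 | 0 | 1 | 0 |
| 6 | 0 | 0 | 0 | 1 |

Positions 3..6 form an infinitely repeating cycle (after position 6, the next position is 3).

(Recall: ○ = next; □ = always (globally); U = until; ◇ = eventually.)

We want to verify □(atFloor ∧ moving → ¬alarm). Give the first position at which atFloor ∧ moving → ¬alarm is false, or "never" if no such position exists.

atFloor ∧ moving → ¬alarm holds at every position 0..6, and those are all the positions the trace ever visits, so the invariant □(atFloor ∧ moving → ¬alarm) is never violated.

never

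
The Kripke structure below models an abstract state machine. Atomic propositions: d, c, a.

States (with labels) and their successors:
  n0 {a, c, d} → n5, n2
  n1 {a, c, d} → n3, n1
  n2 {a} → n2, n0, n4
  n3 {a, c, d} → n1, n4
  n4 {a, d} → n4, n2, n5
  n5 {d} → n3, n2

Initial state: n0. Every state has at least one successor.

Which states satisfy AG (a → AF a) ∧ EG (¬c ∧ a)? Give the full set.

States satisfying a → AF a: {n0, n1, n2, n3, n4, n5}.
States satisfying AG (a → AF a): {n0, n1, n2, n3, n4, n5}.
States satisfying ¬c ∧ a: {n2, n4}.
States satisfying EG (¬c ∧ a): {n2, n4}.
States satisfying AG (a → AF a) ∧ EG (¬c ∧ a): {n2, n4}.

{n2, n4}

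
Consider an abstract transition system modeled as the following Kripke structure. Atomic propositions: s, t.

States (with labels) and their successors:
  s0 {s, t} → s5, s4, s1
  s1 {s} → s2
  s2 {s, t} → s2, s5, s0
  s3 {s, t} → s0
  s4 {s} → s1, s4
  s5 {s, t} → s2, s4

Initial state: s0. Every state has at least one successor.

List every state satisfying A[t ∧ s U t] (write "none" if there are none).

States satisfying t ∧ s: {s0, s2, s3, s5}.
States satisfying t: {s0, s2, s3, s5}.
States satisfying A[t ∧ s U t]: {s0, s2, s3, s5}.

{s0, s2, s3, s5}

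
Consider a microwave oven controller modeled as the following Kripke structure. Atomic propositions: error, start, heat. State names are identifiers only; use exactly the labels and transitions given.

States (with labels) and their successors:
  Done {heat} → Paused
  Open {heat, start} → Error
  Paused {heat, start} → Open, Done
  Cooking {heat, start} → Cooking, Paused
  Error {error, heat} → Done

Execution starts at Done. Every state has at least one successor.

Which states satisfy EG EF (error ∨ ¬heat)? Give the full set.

States satisfying EF (error ∨ ¬heat): {Done, Open, Paused, Cooking, Error}.
States satisfying EG EF (error ∨ ¬heat): {Done, Open, Paused, Cooking, Error}.

{Done, Open, Paused, Cooking, Error}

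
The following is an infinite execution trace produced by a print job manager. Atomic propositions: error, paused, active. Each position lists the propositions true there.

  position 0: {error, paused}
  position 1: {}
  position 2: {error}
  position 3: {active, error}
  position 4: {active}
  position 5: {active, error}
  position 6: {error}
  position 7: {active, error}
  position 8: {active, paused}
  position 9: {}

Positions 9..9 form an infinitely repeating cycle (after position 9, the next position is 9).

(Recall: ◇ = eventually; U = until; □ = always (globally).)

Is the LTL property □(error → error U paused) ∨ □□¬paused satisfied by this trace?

error → error U paused must hold at every position from 0 onward. It fails at position 2, so □(error → error U paused) is false.
Positions where error holds: 0, 2, 3, 5, 6, 7.
Check error U paused at each: 0→ok, 2→fails, 3→fails, 5→ok, 6→ok, 7→ok.
□¬paused must hold at every position from 0 onward. It fails at position 0, so □□¬paused is false.
At position 0: □(error → error U paused) is false; □□¬paused is false; so □(error → error U paused) ∨ □□¬paused is false.

Violated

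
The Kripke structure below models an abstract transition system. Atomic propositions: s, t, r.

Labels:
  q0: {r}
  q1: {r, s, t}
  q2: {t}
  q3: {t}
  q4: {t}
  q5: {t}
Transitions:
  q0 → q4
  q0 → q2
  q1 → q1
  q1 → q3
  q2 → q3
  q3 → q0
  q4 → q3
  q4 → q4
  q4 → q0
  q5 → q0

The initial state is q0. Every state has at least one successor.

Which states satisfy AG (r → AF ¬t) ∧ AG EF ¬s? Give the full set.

{q0, q2, q3, q4, q5}

States satisfying r → AF ¬t: {q0, q2, q3, q4, q5}.
States satisfying AG (r → AF ¬t): {q0, q2, q3, q4, q5}.
States satisfying EF ¬s: {q0, q1, q2, q3, q4, q5}.
States satisfying AG EF ¬s: {q0, q1, q2, q3, q4, q5}.
States satisfying AG (r → AF ¬t) ∧ AG EF ¬s: {q0, q2, q3, q4, q5}.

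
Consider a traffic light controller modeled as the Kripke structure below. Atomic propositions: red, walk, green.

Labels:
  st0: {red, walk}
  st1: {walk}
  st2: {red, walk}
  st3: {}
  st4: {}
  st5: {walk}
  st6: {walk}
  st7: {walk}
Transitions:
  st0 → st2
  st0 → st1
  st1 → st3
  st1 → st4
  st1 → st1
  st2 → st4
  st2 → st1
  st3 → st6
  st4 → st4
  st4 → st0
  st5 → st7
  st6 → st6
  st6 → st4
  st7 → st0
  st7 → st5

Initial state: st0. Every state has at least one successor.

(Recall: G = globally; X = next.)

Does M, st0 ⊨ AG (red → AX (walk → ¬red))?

Violated

States satisfying red → AX (walk → ¬red): {st1, st2, st3, st4, st5, st6, st7}.
States satisfying AG (red → AX (walk → ¬red)): ∅.
st0 is reachable from st0 and violates red → AX (walk → ¬red), so AG fails at st0.
st0 ∉ Sat(AG (red → AX (walk → ¬red))).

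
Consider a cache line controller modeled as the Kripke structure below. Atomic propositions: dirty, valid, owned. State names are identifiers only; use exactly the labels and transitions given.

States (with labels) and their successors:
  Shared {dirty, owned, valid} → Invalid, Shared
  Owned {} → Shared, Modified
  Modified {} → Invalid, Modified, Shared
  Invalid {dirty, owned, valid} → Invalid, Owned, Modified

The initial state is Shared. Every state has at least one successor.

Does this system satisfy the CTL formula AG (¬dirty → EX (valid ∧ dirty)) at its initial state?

States satisfying ¬dirty → EX (valid ∧ dirty): {Shared, Owned, Modified, Invalid}.
States satisfying AG (¬dirty → EX (valid ∧ dirty)): {Shared, Owned, Modified, Invalid}.
Every state reachable from Shared satisfies ¬dirty → EX (valid ∧ dirty).
Shared ∈ Sat(AG (¬dirty → EX (valid ∧ dirty))).

Holds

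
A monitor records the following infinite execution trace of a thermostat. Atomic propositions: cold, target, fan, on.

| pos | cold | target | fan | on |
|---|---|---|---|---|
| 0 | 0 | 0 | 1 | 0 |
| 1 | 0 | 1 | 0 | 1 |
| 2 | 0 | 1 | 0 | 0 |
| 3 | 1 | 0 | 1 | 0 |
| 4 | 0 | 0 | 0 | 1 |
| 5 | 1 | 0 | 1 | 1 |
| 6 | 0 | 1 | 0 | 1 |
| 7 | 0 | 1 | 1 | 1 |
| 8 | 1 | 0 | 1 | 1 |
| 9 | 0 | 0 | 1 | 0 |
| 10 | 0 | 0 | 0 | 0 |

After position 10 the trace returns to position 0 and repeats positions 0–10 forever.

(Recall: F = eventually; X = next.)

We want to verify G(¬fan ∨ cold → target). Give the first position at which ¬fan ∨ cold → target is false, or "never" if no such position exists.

Check ¬fan ∨ cold → target at each position in order: 0 ✓, 1 ✓, 2 ✓.
At position 3 the labels are {cold, fan}, so ¬fan ∨ cold → target is false there. This is the first violation.

3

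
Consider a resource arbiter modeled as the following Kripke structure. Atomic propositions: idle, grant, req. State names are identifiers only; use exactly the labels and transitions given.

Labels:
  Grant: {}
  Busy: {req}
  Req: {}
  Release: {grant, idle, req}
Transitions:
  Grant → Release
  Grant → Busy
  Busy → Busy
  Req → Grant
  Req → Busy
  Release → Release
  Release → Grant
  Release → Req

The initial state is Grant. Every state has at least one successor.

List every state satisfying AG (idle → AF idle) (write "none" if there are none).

{Grant, Busy, Req, Release}

States satisfying idle → AF idle: {Grant, Busy, Req, Release}.
States satisfying AG (idle → AF idle): {Grant, Busy, Req, Release}.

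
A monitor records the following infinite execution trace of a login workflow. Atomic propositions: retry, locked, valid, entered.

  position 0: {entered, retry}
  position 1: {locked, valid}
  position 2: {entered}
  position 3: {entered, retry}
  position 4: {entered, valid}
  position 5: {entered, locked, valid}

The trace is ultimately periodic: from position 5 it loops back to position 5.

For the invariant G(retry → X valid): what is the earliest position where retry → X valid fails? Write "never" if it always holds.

never

retry → X valid holds at every position 0..5, and those are all the positions the trace ever visits, so the invariant G(retry → X valid) is never violated.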